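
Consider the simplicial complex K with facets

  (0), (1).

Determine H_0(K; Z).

H_0 ≅ Z^2.

Fix the vertex order 0 < 1 and write every simplex with vertices in increasing order. Then dim K = 0 and the simplices of K are:

  0-simplices (2): [0], [1]

giving chain groups C_0 ≅ Z^2.

Reading off H_k = ker ∂_k / im ∂_{k+1}:

  H_0: rank C_0 − rank ∂_1 = 2 − 0 = 2, and there is no ∂_1, so H_0 ≅ Z^2.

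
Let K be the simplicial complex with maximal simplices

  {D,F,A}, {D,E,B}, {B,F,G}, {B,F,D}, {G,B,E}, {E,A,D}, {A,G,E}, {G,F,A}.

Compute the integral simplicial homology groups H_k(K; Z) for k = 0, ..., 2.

We work with the vertex ordering A < B < D < E < F < G. The simplices of K, each written with vertices in increasing order, are:

  0-simplices (6): A, B, D, E, F, G
  1-simplices (12): AD, AE, AF, AG, BD, BE, BF, BG, DE, DF, EG, FG
  2-simplices (8): ADE, ADF, AEG, AFG, BDE, BDF, BEG, BFG

so the chain groups are C_0 ≅ Z^6, C_1 ≅ Z^12, C_2 ≅ Z^8.

Boundary ∂_1: C_1 → C_0 maps an edge to its endpoints' difference, ∂[p,q] = q − p. For instance
  ∂AD = D − A.
The 6×12 boundary matrix has rank 5 and Smith normal form diag(1,1,1,1,1).

∂_2: C_2 → C_1 sends each 2-simplex [p,q,r] to [q,r] − [p,r] + [p,q]. For instance
  ∂ADF = DF − AF + AD,
  ∂BDF = DF − BF + BD.
The resulting 12×8 matrix has rank 7, and its Smith normal form has invariant factors (1,1,1,1,1,1,1).

Now H_k = ker ∂_k / im ∂_{k+1}, so:

  H_0: rank C_0 − rank ∂_1 = 6 − 5 = 1, and the invariant factors of ∂_1 are all 1, so H_0 = Z.
  H_1: rank ker ∂_1 − rank ∂_2 = (12 − 5) − 7 = 0, and the invariant factors of ∂_2 are all 1, so H_1 = 0.
  H_2: rank ker ∂_2 − rank ∂_3 = (8 − 7) − 0 = 1, and there is no ∂_3, so H_2 = Z.

(K is a triangulation of the 2-sphere S^2.)

H_0 = Z,  H_1 = 0,  H_2 = Z.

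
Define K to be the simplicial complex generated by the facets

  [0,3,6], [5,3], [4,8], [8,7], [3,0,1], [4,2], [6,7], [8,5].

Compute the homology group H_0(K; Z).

H_0 = Z.

We work with the vertex ordering 0 < 1 < 2 < 3 < 4 < 5 < 6 < 7 < 8. The simplices of K, each written with vertices in increasing order, are:

  0-simplices (9): [0], [1], [2], [3], [4], [5], [6], [7], [8]
  1-simplices (11): [0,1], [0,3], [0,6], [1,3], [2,4], [3,5], [3,6], [4,8], [5,8], [6,7], [7,8]
  2-simplices (2): [0,1,3], [0,3,6]

giving chain groups C_0 ≅ Z^9, C_1 ≅ Z^11, C_2 ≅ Z^2.

The boundary map ∂_1: C_1 → C_0 is given by ∂[p,q] = [q] − [p]. For instance
  ∂[3,6] = [6] − [3].
This gives a 9×11 integer matrix of rank 8; reducing to Smith normal form yields diagonal entries (1,1,1,1,1,1,1,1).

The boundary map ∂_2: C_2 → C_1 acts by ∂[p,q,r] = [q,r] − [p,r] + [p,q]. For instance
  ∂[0,3,6] = [3,6] − [0,6] + [0,3],
  ∂[0,1,3] = [1,3] − [0,3] + [0,1].
As a 11×2 matrix over Z this has rank 2, with invariant factors (1,1).

From H_k ≅ ker(∂_k) / im(∂_{k+1}) we obtain:

  H_0: rank C_0 − rank ∂_1 = 9 − 8 = 1, and the invariant factors of ∂_1 are all 1, so H_0 = Z.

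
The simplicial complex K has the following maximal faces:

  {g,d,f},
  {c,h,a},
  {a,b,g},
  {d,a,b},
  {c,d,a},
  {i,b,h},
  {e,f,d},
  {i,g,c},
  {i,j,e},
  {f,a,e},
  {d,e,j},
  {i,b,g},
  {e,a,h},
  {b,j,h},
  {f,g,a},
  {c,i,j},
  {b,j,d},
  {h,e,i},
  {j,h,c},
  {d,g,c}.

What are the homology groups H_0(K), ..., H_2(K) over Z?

Fix the vertex order a < b < c < d < e < f < g < h < i < j and write every simplex with vertices in increasing order. Then dim K = 2 and the simplices of K are:

  0-simplices (10): a, b, c, d, e, f, g, h, i, j
  1-simplices (30): ab, ac, ad, ae, af, ag, ah, bd, bg, bh, bi, bj, cd, cg, ch, ci, cj, de, df, dg, dj, ef, eh, ei, ej, fg, gi, hi, hj, ij
  2-simplices (20): abd, abg, acd, ach, aef, aeh, afg, bdj, bgi, bhi, bhj, cdg, cgi, chj, cij, def, dej, dfg, ehi, eij

Hence C_0 ≅ Z^10, C_1 ≅ Z^30, C_2 ≅ Z^20.

Boundary ∂_1: C_1 → C_0 sends each edge [p,q] (with p < q) to q − p. For instance
  ∂cg = g − c.
The 10×30 boundary matrix has rank 9 and Smith normal form diag(1,1,1,1,1,1,1,1,1).

The boundary map ∂_2: C_2 → C_1 acts by ∂[p,q,r] = [q,r] − [p,r] + [p,q]. For instance
  ∂aef = ef − af + ae,
  ∂afg = fg − ag + af.
This gives a 30×20 integer matrix of rank 20; reducing to Smith normal form yields diagonal entries (1,1,1,1,1,1,1,1,1,1,1,1,1,1,1,1,1,1,1,2).

From H_k ≅ ker(∂_k) / im(∂_{k+1}) we obtain:

  H_0: rank C_0 − rank ∂_1 = 10 − 9 = 1, and the invariant factors of ∂_1 are all 1, so H_0 = Z.
  H_1: rank ker ∂_1 − rank ∂_2 = (30 − 9) − 20 = 1, and ∂_2 has invariant factor 2 > 1, so H_1 = Z × Z/2.
  H_2: rank ker ∂_2 − rank ∂_3 = (20 − 20) − 0 = 0, and there is no ∂_3, so H_2 = 0.

H_0 ≅ Z,  H_1 ≅ Z × Z/2,  H_2 = 0.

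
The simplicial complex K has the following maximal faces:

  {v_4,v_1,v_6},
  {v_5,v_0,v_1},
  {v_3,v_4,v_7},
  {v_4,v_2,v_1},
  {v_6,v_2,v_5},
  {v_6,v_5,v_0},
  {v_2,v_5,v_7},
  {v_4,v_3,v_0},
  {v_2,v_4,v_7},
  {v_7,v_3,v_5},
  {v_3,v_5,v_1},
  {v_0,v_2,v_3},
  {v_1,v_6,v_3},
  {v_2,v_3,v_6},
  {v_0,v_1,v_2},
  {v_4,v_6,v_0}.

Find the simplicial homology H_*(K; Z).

Order the vertices as v_0 < v_1 < v_2 < v_3 < v_4 < v_5 < v_6 < v_7. Listing each simplex with vertices in this order, K has dimension 2 with simplices:

  0-simplices (8): [v_0], [v_1], [v_2], [v_3], [v_4], [v_5], [v_6], [v_7]
  1-simplices (24): (24 of them)
  2-simplices (16): (16 of them)

so the chain groups are C_0 ≅ Z^8, C_1 ≅ Z^24, C_2 ≅ Z^16.

The boundary map ∂_1: C_1 → C_0 sends each edge [p,q] (with p < q) to q − p. For instance
  ∂[v_0,v_2] = [v_2] − [v_0].
This gives a 8×24 integer matrix of rank 7; reducing to Smith normal form yields diagonal entries (1,1,1,1,1,1,1).

∂_2: C_2 → C_1 acts by ∂[p,q,r] = [q,r] − [p,r] + [p,q]. For instance
  ∂[v_0,v_1,v_5] = [v_1,v_5] − [v_0,v_5] + [v_0,v_1],
  ∂[v_1,v_4,v_6] = [v_4,v_6] − [v_1,v_6] + [v_1,v_4].
The resulting 24×16 matrix has rank 15, and its Smith normal form has invariant factors (1,1,1,1,1,1,1,1,1,1,1,1,1,1,1).

Reading off H_k = ker ∂_k / im ∂_{k+1}:

  H_0: rank C_0 − rank ∂_1 = 8 − 7 = 1, and the invariant factors of ∂_1 are all 1, so H_0 = Z.
  H_1: rank ker ∂_1 − rank ∂_2 = (24 − 7) − 15 = 2, and the invariant factors of ∂_2 are all 1, so H_1 = Z^2.
  H_2: rank ker ∂_2 − rank ∂_3 = (16 − 15) − 0 = 1, and there is no ∂_3, so H_2 = Z.

As a check, the Euler characteristic is 8 − 24 + 16 = 0, which agrees with 1 − 2 + 1 = 0.

H_0 = Z,  H_1 = Z^2,  H_2 = Z.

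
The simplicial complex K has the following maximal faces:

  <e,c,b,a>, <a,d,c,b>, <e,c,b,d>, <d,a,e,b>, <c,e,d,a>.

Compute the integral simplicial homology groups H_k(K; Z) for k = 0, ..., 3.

H_0 ≅ Z,  H_1 = 0,  H_2 = 0,  H_3 ≅ Z.

Fix the vertex order a < b < c < d < e and write every simplex with vertices in increasing order. Then dim K = 3 and the simplices of K are:

  0-simplices (5): a, b, c, d, e
  1-simplices (10): ab, ac, ad, ae, bc, bd, be, cd, ce, de
  2-simplices (10): abc, abd, abe, acd, ace, ade, bcd, bce, bde, cde
  3-simplices (5): abcd, abce, abde, acde, bcde

Hence C_0 ≅ Z^5, C_1 ≅ Z^10, C_2 ≅ Z^10, C_3 ≅ Z^5.

Boundary ∂_1: C_1 → C_0 maps an edge to its endpoints' difference, ∂[p,q] = q − p. For instance
  ∂ae = e − a.
The 5×10 boundary matrix has rank 4 and Smith normal form diag(1,1,1,1).

The boundary map ∂_2: C_2 → C_1 sends each 2-simplex [p,q,r] to [q,r] − [p,r] + [p,q]. For instance
  ∂abc = bc − ac + ab,
  ∂abd = bd − ad + ab.
The resulting 10×10 matrix has rank 6, and its Smith normal form has invariant factors (1,1,1,1,1,1).

∂_3: C_3 → C_2 sends each 3-simplex σ to the alternating sum Σ_i (−1)^i (σ with its i-th vertex removed). For instance
  ∂bcde = cde − bde + bce − bcd,
  ∂abde = bde − ade + abe − abd.
The 10×5 boundary matrix has rank 4 and Smith normal form diag(1,1,1,1).

Reading off H_k = ker ∂_k / im ∂_{k+1}:

  H_0: rank C_0 − rank ∂_1 = 5 − 4 = 1, and the invariant factors of ∂_1 are all 1, so H_0 = Z.
  H_1: rank ker ∂_1 − rank ∂_2 = (10 − 4) − 6 = 0, and the invariant factors of ∂_2 are all 1, so H_1 = 0.
  H_2: rank ker ∂_2 − rank ∂_3 = (10 − 6) − 4 = 0, and the invariant factors of ∂_3 are all 1, so H_2 = 0.
  H_3: rank ker ∂_3 − rank ∂_4 = (5 − 4) − 0 = 1, and there is no ∂_4, so H_3 = Z.

As a check, the Euler characteristic is 5 − 10 + 10 − 5 = 0, which agrees with 1 − 0 + 0 − 1 = 0.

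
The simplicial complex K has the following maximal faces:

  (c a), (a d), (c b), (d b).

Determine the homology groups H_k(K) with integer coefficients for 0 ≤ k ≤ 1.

H_0 ≅ Z,  H_1 ≅ Z.

Order the vertices as a < b < c < d. Listing each simplex with vertices in this order, K has dimension 1 with simplices:

  0-simplices (4): a, b, c, d
  1-simplices (4): ac, ad, bc, bd

giving chain groups C_0 ≅ Z^4, C_1 ≅ Z^4.

The boundary map ∂_1: C_1 → C_0 maps an edge to its endpoints' difference, ∂[p,q] = q − p. For instance
  ∂ad = d − a.
This gives a 4×4 integer matrix of rank 3; reducing to Smith normal form yields diagonal entries (1,1,1).

Reading off H_k = ker ∂_k / im ∂_{k+1}:

  H_0: rank C_0 − rank ∂_1 = 4 − 3 = 1, and the invariant factors of ∂_1 are all 1, so H_0 ≅ Z.
  H_1: rank ker ∂_1 − rank ∂_2 = (4 − 3) − 0 = 1, and there is no ∂_2, so H_1 ≅ Z.

As a check, the Euler characteristic is 4 − 4 = 0, which agrees with 1 − 1 = 0.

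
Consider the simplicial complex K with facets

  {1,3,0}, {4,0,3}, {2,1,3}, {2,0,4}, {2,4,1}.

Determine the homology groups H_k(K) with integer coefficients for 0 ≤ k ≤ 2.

Order the vertices as 0 < 1 < 2 < 3 < 4. Listing each simplex with vertices in this order, K has dimension 2 with simplices:

  0-simplices (5): [0], [1], [2], [3], [4]
  1-simplices (10): [0,1], [0,2], [0,3], [0,4], [1,2], [1,3], [1,4], [2,3], [2,4], [3,4]
  2-simplices (5): [0,1,3], [0,2,4], [0,3,4], [1,2,3], [1,2,4]

Hence C_0 ≅ Z^5, C_1 ≅ Z^10, C_2 ≅ Z^5.

∂_1: C_1 → C_0 is given by ∂[p,q] = [q] − [p]. For instance
  ∂[0,4] = [4] − [0].
As a 5×10 matrix over Z this has rank 4, with invariant factors (1,1,1,1).

The boundary map ∂_2: C_2 → C_1 sends each 2-simplex [p,q,r] to [q,r] − [p,r] + [p,q]. For instance
  ∂[0,1,3] = [1,3] − [0,3] + [0,1],
  ∂[0,2,4] = [2,4] − [0,4] + [0,2].
The resulting 10×5 matrix has rank 5, and its Smith normal form has invariant factors (1,1,1,1,1).

Computing H_k = (kernel of ∂_k) / (image of ∂_{k+1}):

  H_0: rank C_0 − rank ∂_1 = 5 − 4 = 1, and the invariant factors of ∂_1 are all 1, so H_0 = Z.
  H_1: rank ker ∂_1 − rank ∂_2 = (10 − 4) − 5 = 1, and the invariant factors of ∂_2 are all 1, so H_1 = Z.
  H_2: rank ker ∂_2 − rank ∂_3 = (5 − 5) − 0 = 0, and there is no ∂_3, so H_2 = 0.

(K is a triangulation of the Möbius band.)

H_0 ≅ Z,  H_1 ≅ Z,  H_2 = 0.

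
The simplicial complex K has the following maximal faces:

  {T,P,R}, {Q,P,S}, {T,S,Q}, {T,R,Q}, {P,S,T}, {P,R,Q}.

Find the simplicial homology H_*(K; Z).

H_0 = Z,  H_1 = 0,  H_2 = Z.

Take the total order P < Q < R < S < T on the vertex set. Then K (dimension 2) consists of the simplices:

  0-simplices (5): P, Q, R, S, T
  1-simplices (9): PQ, PR, PS, PT, QR, QS, QT, RT, ST
  2-simplices (6): PQR, PQS, PRT, PST, QRT, QST

so the chain groups are C_0 ≅ Z^5, C_1 ≅ Z^9, C_2 ≅ Z^6.

∂_1: C_1 → C_0 maps an edge to its endpoints' difference, ∂[p,q] = q − p.
As a 5×9 matrix over Z this has rank 4, with invariant factors (1,1,1,1).

∂_2: C_2 → C_1 acts by ∂[p,q,r] = [q,r] − [p,r] + [p,q]. For instance
  ∂QRT = RT − QT + QR,
  ∂PST = ST − PT + PS.
The resulting 9×6 matrix has rank 5, and its Smith normal form has invariant factors (1,1,1,1,1).

Computing H_k = (kernel of ∂_k) / (image of ∂_{k+1}):

  H_0: rank C_0 − rank ∂_1 = 5 − 4 = 1, and the invariant factors of ∂_1 are all 1, so H_0 ≅ Z.
  H_1: rank ker ∂_1 − rank ∂_2 = (9 − 4) − 5 = 0, and the invariant factors of ∂_2 are all 1, so H_1 ≅ 0.
  H_2: rank ker ∂_2 − rank ∂_3 = (6 − 5) − 0 = 1, and there is no ∂_3, so H_2 ≅ Z.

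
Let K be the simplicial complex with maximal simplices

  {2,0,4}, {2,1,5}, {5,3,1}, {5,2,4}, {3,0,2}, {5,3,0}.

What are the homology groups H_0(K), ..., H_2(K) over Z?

K has 6 vertices, 12 edges, 6 triangles.
rank ∂_0 = 0, rank ∂_1 = 5 ⇒ b_0 = 6 − 0 − 5 = 1; all invariant factors of ∂_1 are 1 so no torsion. So H_0 ≅ Z.
rank ∂_1 = 5, rank ∂_2 = 6 ⇒ b_1 = 12 − 5 − 6 = 1; all invariant factors of ∂_2 are 1 so no torsion. So H_1 ≅ Z.
rank ∂_2 = 6, rank ∂_3 = 0 ⇒ b_2 = 6 − 6 − 0 = 0. So H_2 ≅ 0.

H_0 = Z,  H_1 = Z,  H_2 = 0.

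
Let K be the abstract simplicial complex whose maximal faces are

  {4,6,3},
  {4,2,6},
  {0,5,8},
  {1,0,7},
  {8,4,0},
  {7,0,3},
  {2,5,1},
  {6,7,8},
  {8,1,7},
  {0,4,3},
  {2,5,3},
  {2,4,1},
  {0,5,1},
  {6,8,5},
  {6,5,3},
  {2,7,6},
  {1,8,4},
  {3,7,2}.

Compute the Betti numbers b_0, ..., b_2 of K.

We work with the vertex ordering 0 < 1 < 2 < 3 < 4 < 5 < 6 < 7 < 8. The simplices of K, each written with vertices in increasing order, are:

  0-simplices (9): [0], [1], [2], [3], [4], [5], [6], [7], [8]
  1-simplices (27): (27 of them)
  2-simplices (18): [0,1,5], [0,1,7], [0,3,4], [0,3,7], [0,4,8], [0,5,8], [1,2,4], [1,2,5], [1,4,8], [1,7,8], [2,3,5], [2,3,7], [2,4,6], [2,6,7], [3,4,6], [3,5,6], [5,6,8], [6,7,8]

so the chain groups are C_0 ≅ Z^9, C_1 ≅ Z^27, C_2 ≅ Z^18.

The boundary map ∂_1: C_1 → C_0 maps an edge to its endpoints' difference, ∂[p,q] = q − p. For instance
  ∂[2,6] = [6] − [2].
The 9×27 boundary matrix has rank 8 and Smith normal form diag(1,1,1,1,1,1,1,1).

The boundary map ∂_2: C_2 → C_1 acts by ∂[p,q,r] = [q,r] − [p,r] + [p,q]. For instance
  ∂[1,2,5] = [2,5] − [1,5] + [1,2],
  ∂[2,4,6] = [4,6] − [2,6] + [2,4].
The resulting 27×18 matrix has rank 18, and its Smith normal form has invariant factors (1,1,1,1,1,1,1,1,1,1,1,1,1,1,1,1,1,2).

Now H_k = ker ∂_k / im ∂_{k+1}, so:

  H_0: rank C_0 − rank ∂_1 = 9 − 8 = 1, and the invariant factors of ∂_1 are all 1, so H_0 ≅ Z.
  H_1: rank ker ∂_1 − rank ∂_2 = (27 − 8) − 18 = 1, and ∂_2 has invariant factor 2 > 1, so H_1 ≅ Z ⊕ Z_2.
  H_2: rank ker ∂_2 − rank ∂_3 = (18 − 18) − 0 = 0, and there is no ∂_3, so H_2 ≅ 0.

As a check, the Euler characteristic is 9 − 27 + 18 = 0, which agrees with 1 − 1 + 0 = 0.

Hence the Betti numbers are b_0 = 1, b_1 = 1, b_2 = 0.

b_0 = 1, b_1 = 1, b_2 = 0.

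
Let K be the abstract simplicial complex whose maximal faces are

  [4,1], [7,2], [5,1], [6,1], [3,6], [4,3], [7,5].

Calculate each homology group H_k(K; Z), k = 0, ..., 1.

H_0 ≅ Z,  H_1 ≅ Z.

Take the total order 1 < 2 < 3 < 4 < 5 < 6 < 7 on the vertex set. Then K (dimension 1) consists of the simplices:

  0-simplices (7): [1], [2], [3], [4], [5], [6], [7]
  1-simplices (7): [1,4], [1,5], [1,6], [2,7], [3,4], [3,6], [5,7]

Hence C_0 ≅ Z^7, C_1 ≅ Z^7.

∂_1: C_1 → C_0 is given by ∂[p,q] = [q] − [p]. For instance
  ∂[3,6] = [6] − [3].
This gives a 7×7 integer matrix of rank 6; reducing to Smith normal form yields diagonal entries (1,1,1,1,1,1).

Reading off H_k = ker ∂_k / im ∂_{k+1}:

  H_0: rank C_0 − rank ∂_1 = 7 − 6 = 1, and the invariant factors of ∂_1 are all 1, so H_0 = Z.
  H_1: rank ker ∂_1 − rank ∂_2 = (7 − 6) − 0 = 1, and there is no ∂_2, so H_1 = Z.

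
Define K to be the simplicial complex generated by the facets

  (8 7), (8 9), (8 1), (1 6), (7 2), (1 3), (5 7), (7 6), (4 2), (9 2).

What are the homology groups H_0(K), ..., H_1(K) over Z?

Fix the vertex order 1 < 2 < 3 < 4 < 5 < 6 < 7 < 8 < 9 and write every simplex with vertices in increasing order. Then dim K = 1 and the simplices of K are:

  0-simplices (9): [1], [2], [3], [4], [5], [6], [7], [8], [9]
  1-simplices (10): [1,3], [1,6], [1,8], [2,4], [2,7], [2,9], [5,7], [6,7], [7,8], [8,9]

so the chain groups are C_0 ≅ Z^9, C_1 ≅ Z^10.

∂_1: C_1 → C_0 is given by ∂[p,q] = [q] − [p]. For instance
  ∂[8,9] = [9] − [8].
As a 9×10 matrix over Z this has rank 8, with invariant factors (1,1,1,1,1,1,1,1).

Now H_k = ker ∂_k / im ∂_{k+1}, so:

  H_0: rank C_0 − rank ∂_1 = 9 − 8 = 1, and the invariant factors of ∂_1 are all 1, so H_0 ≅ Z.
  H_1: rank ker ∂_1 − rank ∂_2 = (10 − 8) − 0 = 2, and there is no ∂_2, so H_1 ≅ Z^2.

As a check, the Euler characteristic is 9 − 10 = -1, which agrees with 1 − 2 = -1.

H_0 ≅ Z,  H_1 ≅ Z^2.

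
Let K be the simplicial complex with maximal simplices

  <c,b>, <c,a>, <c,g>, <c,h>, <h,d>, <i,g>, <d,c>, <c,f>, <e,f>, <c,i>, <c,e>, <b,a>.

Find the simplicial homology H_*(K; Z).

Order the vertices as a < b < c < d < e < f < g < h < i. Listing each simplex with vertices in this order, K has dimension 1 with simplices:

  0-simplices (9): a, b, c, d, e, f, g, h, i
  1-simplices (12): ab, ac, bc, cd, ce, cf, cg, ch, ci, dh, ef, gi

giving chain groups C_0 ≅ Z^9, C_1 ≅ Z^12.

Boundary ∂_1: C_1 → C_0 is given by ∂[p,q] = [q] − [p].
As a 9×12 matrix over Z this has rank 8, with invariant factors (1,1,1,1,1,1,1,1).

Now H_k = ker ∂_k / im ∂_{k+1}, so:

  H_0: rank C_0 − rank ∂_1 = 9 − 8 = 1, and the invariant factors of ∂_1 are all 1, so H_0 = Z.
  H_1: rank ker ∂_1 − rank ∂_2 = (12 − 8) − 0 = 4, and there is no ∂_2, so H_1 = Z^4.

As a check, the Euler characteristic is 9 − 12 = -3, which agrees with 1 − 4 = -3.
(K is a triangulation of a wedge of 4 circles.)

H_0 = Z,  H_1 = Z^4.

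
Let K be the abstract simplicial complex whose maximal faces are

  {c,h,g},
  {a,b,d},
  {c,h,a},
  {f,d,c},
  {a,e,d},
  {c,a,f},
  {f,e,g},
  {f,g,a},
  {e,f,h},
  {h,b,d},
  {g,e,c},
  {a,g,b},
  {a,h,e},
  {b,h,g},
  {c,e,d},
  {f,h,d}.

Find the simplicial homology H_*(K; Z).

Fix the vertex order a < b < c < d < e < f < g < h and write every simplex with vertices in increasing order. Then dim K = 2 and the simplices of K are:

  0-simplices (8): a, b, c, d, e, f, g, h
  1-simplices (24): ab, ac, ad, ae, af, ag, ah, bd, bg, bh, cd, ce, cf, cg, ch, de, df, dh, ef, eg, eh, fg, fh, gh
  2-simplices (16): abd, abg, acf, ach, ade, aeh, afg, bdh, bgh, cde, cdf, ceg, cgh, dfh, efg, efh

Hence C_0 ≅ Z^8, C_1 ≅ Z^24, C_2 ≅ Z^16.

The boundary map ∂_1: C_1 → C_0 maps an edge to its endpoints' difference, ∂[p,q] = q − p. For instance
  ∂ab = b − a.
The 8×24 boundary matrix has rank 7 and Smith normal form diag(1,1,1,1,1,1,1).

∂_2: C_2 → C_1 maps a triangle to the signed sum of its edges. For instance
  ∂bdh = dh − bh + bd,
  ∂efg = fg − eg + ef.
The resulting 24×16 matrix has rank 15, and its Smith normal form has invariant factors (1,1,1,1,1,1,1,1,1,1,1,1,1,1,1).

Computing H_k = (kernel of ∂_k) / (image of ∂_{k+1}):

  H_0: rank C_0 − rank ∂_1 = 8 − 7 = 1, and the invariant factors of ∂_1 are all 1, so H_0 ≅ Z.
  H_1: rank ker ∂_1 − rank ∂_2 = (24 − 7) − 15 = 2, and the invariant factors of ∂_2 are all 1, so H_1 ≅ Z^2.
  H_2: rank ker ∂_2 − rank ∂_3 = (16 − 15) − 0 = 1, and there is no ∂_3, so H_2 ≅ Z.

As a check, the Euler characteristic is 8 − 24 + 16 = 0, which agrees with 1 − 2 + 1 = 0.
(K is a triangulation of the torus T^2.)

H_0 = Z,  H_1 = Z^2,  H_2 = Z.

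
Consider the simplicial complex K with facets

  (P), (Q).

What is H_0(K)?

H_0 ≅ Z^2.

K has 2 vertices.
rank ∂_0 = 0, rank ∂_1 = 0 ⇒ b_0 = 2 − 0 − 0 = 2. So H_0 = Z^2.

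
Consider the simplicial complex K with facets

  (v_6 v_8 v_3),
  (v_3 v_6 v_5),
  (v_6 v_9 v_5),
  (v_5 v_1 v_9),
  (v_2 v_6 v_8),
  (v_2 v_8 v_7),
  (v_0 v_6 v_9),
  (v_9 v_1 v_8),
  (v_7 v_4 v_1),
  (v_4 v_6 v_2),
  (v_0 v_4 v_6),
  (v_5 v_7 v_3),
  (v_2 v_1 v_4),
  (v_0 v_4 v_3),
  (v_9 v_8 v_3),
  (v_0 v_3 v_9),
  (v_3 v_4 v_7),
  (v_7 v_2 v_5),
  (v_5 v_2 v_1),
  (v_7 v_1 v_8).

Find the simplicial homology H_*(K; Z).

H_0 = Z,  H_1 = Z ⊕ Z/2,  H_2 = 0.

K has 10 vertices, 30 edges, 20 triangles.
rank ∂_0 = 0, rank ∂_1 = 9 ⇒ b_0 = 10 − 0 − 9 = 1; all invariant factors of ∂_1 are 1 so no torsion. So H_0 ≅ Z.
rank ∂_1 = 9, rank ∂_2 = 20 ⇒ b_1 = 30 − 9 − 20 = 1; ∂_2 has invariant factor(s) [2] giving torsion. So H_1 ≅ Z ⊕ Z/2.
rank ∂_2 = 20, rank ∂_3 = 0 ⇒ b_2 = 20 − 20 − 0 = 0. So H_2 ≅ 0.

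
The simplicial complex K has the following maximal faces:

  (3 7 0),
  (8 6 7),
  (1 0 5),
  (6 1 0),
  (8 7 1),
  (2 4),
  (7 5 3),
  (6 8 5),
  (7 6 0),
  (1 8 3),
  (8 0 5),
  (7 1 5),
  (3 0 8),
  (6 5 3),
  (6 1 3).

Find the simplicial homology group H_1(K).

Take the total order 0 < 1 < 2 < 3 < 4 < 5 < 6 < 7 < 8 on the vertex set. Then K (dimension 2) consists of the simplices:

  0-simplices (9): [0], [1], [2], [3], [4], [5], [6], [7], [8]
  1-simplices (22): [0,1], [0,3], [0,5], [0,6], [0,7], [0,8], [1,3], [1,5], [1,6], [1,7], [1,8], [2,4], [3,5], [3,6], [3,7], [3,8], [5,6], [5,7], [5,8], [6,7], [6,8], [7,8]
  2-simplices (14): [0,1,5], [0,1,6], [0,3,7], [0,3,8], [0,5,8], [0,6,7], [1,3,6], [1,3,8], [1,5,7], [1,7,8], [3,5,6], [3,5,7], [5,6,8], [6,7,8]

Hence C_0 ≅ Z^9, C_1 ≅ Z^22, C_2 ≅ Z^14.

Boundary ∂_1: C_1 → C_0 maps an edge to its endpoints' difference, ∂[p,q] = q − p. For instance
  ∂[0,7] = [7] − [0].
This gives a 9×22 integer matrix of rank 7; reducing to Smith normal form yields diagonal entries (1,1,1,1,1,1,1).

∂_2: C_2 → C_1 maps a triangle to the signed sum of its edges. For instance
  ∂[3,5,6] = [5,6] − [3,6] + [3,5],
  ∂[0,1,6] = [1,6] − [0,6] + [0,1].
The 22×14 boundary matrix has rank 13 and Smith normal form diag(1,1,1,1,1,1,1,1,1,1,1,1,1).

Now H_k = ker ∂_k / im ∂_{k+1}, so:

  H_1: rank ker ∂_1 − rank ∂_2 = (22 − 7) − 13 = 2, and the invariant factors of ∂_2 are all 1, so H_1 = Z^2.

H_1 ≅ Z^2.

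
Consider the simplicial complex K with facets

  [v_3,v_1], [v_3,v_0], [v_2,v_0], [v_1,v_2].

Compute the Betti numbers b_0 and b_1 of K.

We work with the vertex ordering v_0 < v_1 < v_2 < v_3. The simplices of K, each written with vertices in increasing order, are:

  0-simplices (4): [v_0], [v_1], [v_2], [v_3]
  1-simplices (4): [v_0,v_2], [v_0,v_3], [v_1,v_2], [v_1,v_3]

so the chain groups are C_0 ≅ Z^4, C_1 ≅ Z^4.

The boundary map ∂_1: C_1 → C_0 maps an edge to its endpoints' difference, ∂[p,q] = q − p. For instance
  ∂[v_1,v_2] = [v_2] − [v_1].
The 4×4 boundary matrix has rank 3 and Smith normal form diag(1,1,1).

Now H_k = ker ∂_k / im ∂_{k+1}, so:

  H_0: rank C_0 − rank ∂_1 = 4 − 3 = 1, and the invariant factors of ∂_1 are all 1, so H_0 ≅ Z.
  H_1: rank ker ∂_1 − rank ∂_2 = (4 − 3) − 0 = 1, and there is no ∂_2, so H_1 ≅ Z.

Hence the Betti numbers are b_0 = 1, b_1 = 1.

b_0 = 1, b_1 = 1.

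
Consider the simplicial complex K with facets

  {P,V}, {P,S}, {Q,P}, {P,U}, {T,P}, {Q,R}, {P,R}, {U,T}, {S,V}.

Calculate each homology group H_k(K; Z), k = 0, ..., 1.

H_0 = Z,  H_1 = Z^3.

Take the total order P < Q < R < S < T < U < V on the vertex set. Then K (dimension 1) consists of the simplices:

  0-simplices (7): P, Q, R, S, T, U, V
  1-simplices (9): PQ, PR, PS, PT, PU, PV, QR, SV, TU

Hence C_0 ≅ Z^7, C_1 ≅ Z^9.

∂_1: C_1 → C_0 maps an edge to its endpoints' difference, ∂[p,q] = q − p.
As a 7×9 matrix over Z this has rank 6, with invariant factors (1,1,1,1,1,1).

Computing H_k = (kernel of ∂_k) / (image of ∂_{k+1}):

  H_0: rank C_0 − rank ∂_1 = 7 − 6 = 1, and the invariant factors of ∂_1 are all 1, so H_0 = Z.
  H_1: rank ker ∂_1 − rank ∂_2 = (9 − 6) − 0 = 3, and there is no ∂_2, so H_1 = Z^3.

(K is a triangulation of a wedge of 3 circles.)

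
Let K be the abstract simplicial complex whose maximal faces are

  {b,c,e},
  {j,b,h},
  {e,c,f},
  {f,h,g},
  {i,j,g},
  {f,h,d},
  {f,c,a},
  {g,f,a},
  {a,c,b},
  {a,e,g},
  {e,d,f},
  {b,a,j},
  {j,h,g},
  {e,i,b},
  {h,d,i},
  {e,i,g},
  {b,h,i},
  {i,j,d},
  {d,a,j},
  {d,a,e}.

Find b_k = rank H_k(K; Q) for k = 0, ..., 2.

Order the vertices as a < b < c < d < e < f < g < h < i < j. Listing each simplex with vertices in this order, K has dimension 2 with simplices:

  0-simplices (10): a, b, c, d, e, f, g, h, i, j
  1-simplices (30): ab, ac, ad, ae, af, ag, aj, bc, be, bh, bi, bj, ce, cf, de, df, dh, di, dj, ef, eg, ei, fg, fh, gh, gi, gj, hi, hj, ij
  2-simplices (20): abc, abj, acf, ade, adj, aeg, afg, bce, bei, bhi, bhj, cef, def, dfh, dhi, dij, egi, fgh, ghj, gij

Hence C_0 ≅ Z^10, C_1 ≅ Z^30, C_2 ≅ Z^20.

The boundary map ∂_1: C_1 → C_0 is given by ∂[p,q] = [q] − [p].
As a 10×30 matrix over Z this has rank 9, with invariant factors (1,1,1,1,1,1,1,1,1).

Boundary ∂_2: C_2 → C_1 maps a triangle to the signed sum of its edges. For instance
  ∂adj = dj − aj + ad,
  ∂dij = ij − dj + di.
The resulting 30×20 matrix has rank 20, and its Smith normal form has invariant factors (1,1,1,1,1,1,1,1,1,1,1,1,1,1,1,1,1,1,1,2).

Computing H_k = (kernel of ∂_k) / (image of ∂_{k+1}):

  H_0: rank C_0 − rank ∂_1 = 10 − 9 = 1, and the invariant factors of ∂_1 are all 1, so H_0 ≅ Z.
  H_1: rank ker ∂_1 − rank ∂_2 = (30 − 9) − 20 = 1, and ∂_2 has invariant factor 2 > 1, so H_1 ≅ Z ⊕ Z/2Z.
  H_2: rank ker ∂_2 − rank ∂_3 = (20 − 20) − 0 = 0, and there is no ∂_3, so H_2 ≅ 0.

(K is a triangulation of the Klein bottle.)

Hence the Betti numbers are b_0 = 1, b_1 = 1, b_2 = 0.

b_0 = 1, b_1 = 1, b_2 = 0.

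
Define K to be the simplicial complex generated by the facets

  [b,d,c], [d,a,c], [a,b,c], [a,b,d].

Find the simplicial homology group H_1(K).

Order the vertices as a < b < c < d. Listing each simplex with vertices in this order, K has dimension 2 with simplices:

  0-simplices (4): a, b, c, d
  1-simplices (6): ab, ac, ad, bc, bd, cd
  2-simplices (4): abc, abd, acd, bcd

Hence C_0 ≅ Z^4, C_1 ≅ Z^6, C_2 ≅ Z^4.

The boundary map ∂_1: C_1 → C_0 sends each edge [p,q] (with p < q) to q − p.
As a 4×6 matrix over Z this has rank 3, with invariant factors (1,1,1).

Boundary ∂_2: C_2 → C_1 maps a triangle to the signed sum of its edges. For instance
  ∂abd = bd − ad + ab,
  ∂acd = cd − ad + ac.
As a 6×4 matrix over Z this has rank 3, with invariant factors (1,1,1).

Reading off H_k = ker ∂_k / im ∂_{k+1}:

  H_1: rank ker ∂_1 − rank ∂_2 = (6 − 3) − 3 = 0, and the invariant factors of ∂_2 are all 1, so H_1 ≅ 0.

(K is a triangulation of the 2-sphere S^2.)

H_1 = 0.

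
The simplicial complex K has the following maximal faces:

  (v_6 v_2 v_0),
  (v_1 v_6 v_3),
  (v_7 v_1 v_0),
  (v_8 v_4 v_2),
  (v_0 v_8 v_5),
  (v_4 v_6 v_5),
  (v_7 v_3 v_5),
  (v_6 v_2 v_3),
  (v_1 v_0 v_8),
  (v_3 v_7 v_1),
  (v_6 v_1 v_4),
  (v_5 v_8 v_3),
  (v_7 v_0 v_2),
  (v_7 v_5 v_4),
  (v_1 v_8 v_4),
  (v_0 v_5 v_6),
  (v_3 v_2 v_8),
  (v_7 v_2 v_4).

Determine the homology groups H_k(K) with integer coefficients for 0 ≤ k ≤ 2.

H_0 ≅ Z,  H_1 ≅ Z^2,  H_2 ≅ Z.

Take the total order v_0 < v_1 < v_2 < v_3 < v_4 < v_5 < v_6 < v_7 < v_8 on the vertex set. Then K (dimension 2) consists of the simplices:

  0-simplices (9): [v_0], [v_1], [v_2], [v_3], [v_4], [v_5], [v_6], [v_7], [v_8]
  1-simplices (27): (27 of them)
  2-simplices (18): (18 of them)

so the chain groups are C_0 ≅ Z^9, C_1 ≅ Z^27, C_2 ≅ Z^18.

Boundary ∂_1: C_1 → C_0 is given by ∂[p,q] = [q] − [p]. For instance
  ∂[v_3,v_6] = [v_6] − [v_3].
This gives a 9×27 integer matrix of rank 8; reducing to Smith normal form yields diagonal entries (1,1,1,1,1,1,1,1).

Boundary ∂_2: C_2 → C_1 maps a triangle to the signed sum of its edges. For instance
  ∂[v_0,v_2,v_7] = [v_2,v_7] − [v_0,v_7] + [v_0,v_2],
  ∂[v_1,v_3,v_7] = [v_3,v_7] − [v_1,v_7] + [v_1,v_3].
The 27×18 boundary matrix has rank 17 and Smith normal form diag(1,1,1,1,1,1,1,1,1,1,1,1,1,1,1,1,1).

Computing H_k = (kernel of ∂_k) / (image of ∂_{k+1}):

  H_0: rank C_0 − rank ∂_1 = 9 − 8 = 1, and the invariant factors of ∂_1 are all 1, so H_0 = Z.
  H_1: rank ker ∂_1 − rank ∂_2 = (27 − 8) − 17 = 2, and the invariant factors of ∂_2 are all 1, so H_1 = Z^2.
  H_2: rank ker ∂_2 − rank ∂_3 = (18 − 17) − 0 = 1, and there is no ∂_3, so H_2 = Z.

As a check, the Euler characteristic is 9 − 27 + 18 = 0, which agrees with 1 − 2 + 1 = 0.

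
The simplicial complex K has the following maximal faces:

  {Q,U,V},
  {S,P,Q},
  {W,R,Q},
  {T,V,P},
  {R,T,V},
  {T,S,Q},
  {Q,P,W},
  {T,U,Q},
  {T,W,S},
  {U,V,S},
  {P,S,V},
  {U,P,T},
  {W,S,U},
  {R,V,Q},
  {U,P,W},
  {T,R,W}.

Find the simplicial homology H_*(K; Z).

K has 8 vertices, 24 edges, 16 triangles.
rank ∂_0 = 0, rank ∂_1 = 7 ⇒ b_0 = 8 − 0 − 7 = 1; all invariant factors of ∂_1 are 1 so no torsion. So H_0 ≅ Z.
rank ∂_1 = 7, rank ∂_2 = 15 ⇒ b_1 = 24 − 7 − 15 = 2; all invariant factors of ∂_2 are 1 so no torsion. So H_1 ≅ Z^2.
rank ∂_2 = 15, rank ∂_3 = 0 ⇒ b_2 = 16 − 15 − 0 = 1. So H_2 ≅ Z.

H_0 = Z,  H_1 = Z^2,  H_2 = Z.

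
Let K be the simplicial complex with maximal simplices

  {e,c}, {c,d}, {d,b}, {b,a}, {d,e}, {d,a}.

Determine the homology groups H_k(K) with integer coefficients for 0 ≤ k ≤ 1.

Take the total order a < b < c < d < e on the vertex set. Then K (dimension 1) consists of the simplices:

  0-simplices (5): a, b, c, d, e
  1-simplices (6): ab, ad, bd, cd, ce, de

so the chain groups are C_0 ≅ Z^5, C_1 ≅ Z^6.

Boundary ∂_1: C_1 → C_0 is given by ∂[p,q] = [q] − [p].
The 5×6 boundary matrix has rank 4 and Smith normal form diag(1,1,1,1).

Reading off H_k = ker ∂_k / im ∂_{k+1}:

  H_0: rank C_0 − rank ∂_1 = 5 − 4 = 1, and the invariant factors of ∂_1 are all 1, so H_0 ≅ Z.
  H_1: rank ker ∂_1 − rank ∂_2 = (6 − 4) − 0 = 2, and there is no ∂_2, so H_1 ≅ Z^2.

H_0 = Z,  H_1 = Z^2.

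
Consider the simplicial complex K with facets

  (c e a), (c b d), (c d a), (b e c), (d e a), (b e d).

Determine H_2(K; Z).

H_2 ≅ Z.

Fix the vertex order a < b < c < d < e and write every simplex with vertices in increasing order. Then dim K = 2 and the simplices of K are:

  0-simplices (5): a, b, c, d, e
  1-simplices (9): ac, ad, ae, bc, bd, be, cd, ce, de
  2-simplices (6): acd, ace, ade, bcd, bce, bde

giving chain groups C_0 ≅ Z^5, C_1 ≅ Z^9, C_2 ≅ Z^6.

The boundary map ∂_1: C_1 → C_0 is given by ∂[p,q] = [q] − [p]. For instance
  ∂ce = e − c.
The 5×9 boundary matrix has rank 4 and Smith normal form diag(1,1,1,1).

∂_2: C_2 → C_1 sends each 2-simplex [p,q,r] to [q,r] − [p,r] + [p,q]. For instance
  ∂acd = cd − ad + ac,
  ∂ace = ce − ae + ac.
The resulting 9×6 matrix has rank 5, and its Smith normal form has invariant factors (1,1,1,1,1).

Reading off H_k = ker ∂_k / im ∂_{k+1}:

  H_2: rank ker ∂_2 − rank ∂_3 = (6 − 5) − 0 = 1, and there is no ∂_3, so H_2 = Z.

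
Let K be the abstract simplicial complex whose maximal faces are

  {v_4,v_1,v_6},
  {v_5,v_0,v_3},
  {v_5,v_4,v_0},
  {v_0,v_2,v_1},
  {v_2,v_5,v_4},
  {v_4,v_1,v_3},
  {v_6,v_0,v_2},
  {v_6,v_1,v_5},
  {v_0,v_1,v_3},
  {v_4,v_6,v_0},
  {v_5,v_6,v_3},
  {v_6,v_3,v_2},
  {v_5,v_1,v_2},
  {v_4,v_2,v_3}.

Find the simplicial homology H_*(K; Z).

H_0 = Z,  H_1 = Z^2,  H_2 = Z.

Take the total order v_0 < v_1 < v_2 < v_3 < v_4 < v_5 < v_6 on the vertex set. Then K (dimension 2) consists of the simplices:

  0-simplices (7): [v_0], [v_1], [v_2], [v_3], [v_4], [v_5], [v_6]
  1-simplices (21): (21 of them)
  2-simplices (14): (14 of them)

Hence C_0 ≅ Z^7, C_1 ≅ Z^21, C_2 ≅ Z^14.

The boundary map ∂_1: C_1 → C_0 maps an edge to its endpoints' difference, ∂[p,q] = q − p.
This gives a 7×21 integer matrix of rank 6; reducing to Smith normal form yields diagonal entries (1,1,1,1,1,1).

∂_2: C_2 → C_1 sends each 2-simplex [p,q,r] to [q,r] − [p,r] + [p,q]. For instance
  ∂[v_1,v_2,v_5] = [v_2,v_5] − [v_1,v_5] + [v_1,v_2],
  ∂[v_3,v_5,v_6] = [v_5,v_6] − [v_3,v_6] + [v_3,v_5].
The 21×14 boundary matrix has rank 13 and Smith normal form diag(1,1,1,1,1,1,1,1,1,1,1,1,1).

Reading off H_k = ker ∂_k / im ∂_{k+1}:

  H_0: rank C_0 − rank ∂_1 = 7 − 6 = 1, and the invariant factors of ∂_1 are all 1, so H_0 = Z.
  H_1: rank ker ∂_1 − rank ∂_2 = (21 − 6) − 13 = 2, and the invariant factors of ∂_2 are all 1, so H_1 = Z^2.
  H_2: rank ker ∂_2 − rank ∂_3 = (14 − 13) − 0 = 1, and there is no ∂_3, so H_2 = Z.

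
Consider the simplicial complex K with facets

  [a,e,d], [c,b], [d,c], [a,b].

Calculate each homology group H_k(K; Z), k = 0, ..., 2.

Take the total order a < b < c < d < e on the vertex set. Then K (dimension 2) consists of the simplices:

  0-simplices (5): a, b, c, d, e
  1-simplices (6): ab, ad, ae, bc, cd, de
  2-simplices (1): ade

so the chain groups are C_0 ≅ Z^5, C_1 ≅ Z^6, C_2 ≅ Z^1.

∂_1: C_1 → C_0 sends each edge [p,q] (with p < q) to q − p.
The resulting 5×6 matrix has rank 4, and its Smith normal form has invariant factors (1,1,1,1).

∂_2: C_2 → C_1 acts by ∂[p,q,r] = [q,r] − [p,r] + [p,q]. For instance
  ∂ade = de − ae + ad.
The 6×1 boundary matrix has rank 1 and Smith normal form diag(1).

From H_k ≅ ker(∂_k) / im(∂_{k+1}) we obtain:

  H_0: rank C_0 − rank ∂_1 = 5 − 4 = 1, and the invariant factors of ∂_1 are all 1, so H_0 ≅ Z.
  H_1: rank ker ∂_1 − rank ∂_2 = (6 − 4) − 1 = 1, and the invariant factors of ∂_2 are all 1, so H_1 ≅ Z.
  H_2: rank ker ∂_2 − rank ∂_3 = (1 − 1) − 0 = 0, and there is no ∂_3, so H_2 ≅ 0.

H_0 = Z,  H_1 = Z,  H_2 = 0.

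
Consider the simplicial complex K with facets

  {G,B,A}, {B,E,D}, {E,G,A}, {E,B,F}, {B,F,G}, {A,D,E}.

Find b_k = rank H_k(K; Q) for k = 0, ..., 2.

K has 6 vertices, 12 edges, 6 triangles.
rank ∂_0 = 0, rank ∂_1 = 5 ⇒ b_0 = 6 − 0 − 5 = 1; all invariant factors of ∂_1 are 1 so no torsion. So H_0 ≅ Z.
rank ∂_1 = 5, rank ∂_2 = 6 ⇒ b_1 = 12 − 5 − 6 = 1; all invariant factors of ∂_2 are 1 so no torsion. So H_1 ≅ Z.
rank ∂_2 = 6, rank ∂_3 = 0 ⇒ b_2 = 6 − 6 − 0 = 0. So H_2 ≅ 0.

b_0 = 1, b_1 = 1, b_2 = 0.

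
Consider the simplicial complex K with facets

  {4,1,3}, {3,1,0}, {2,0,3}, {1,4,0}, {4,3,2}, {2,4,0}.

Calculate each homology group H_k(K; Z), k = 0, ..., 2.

H_0 ≅ Z,  H_1 = 0,  H_2 ≅ Z.

K has 5 vertices, 9 edges, 6 triangles.
rank ∂_0 = 0, rank ∂_1 = 4 ⇒ b_0 = 5 − 0 − 4 = 1; all invariant factors of ∂_1 are 1 so no torsion. So H_0 = Z.
rank ∂_1 = 4, rank ∂_2 = 5 ⇒ b_1 = 9 − 4 − 5 = 0; all invariant factors of ∂_2 are 1 so no torsion. So H_1 = 0.
rank ∂_2 = 5, rank ∂_3 = 0 ⇒ b_2 = 6 − 5 − 0 = 1. So H_2 = Z.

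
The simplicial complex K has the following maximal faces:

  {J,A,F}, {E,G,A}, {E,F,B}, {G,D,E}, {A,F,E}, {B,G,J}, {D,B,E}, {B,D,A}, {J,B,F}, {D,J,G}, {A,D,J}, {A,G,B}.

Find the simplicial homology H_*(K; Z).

Fix the vertex order A < B < D < E < F < G < J and write every simplex with vertices in increasing order. Then dim K = 2 and the simplices of K are:

  0-simplices (7): A, B, D, E, F, G, J
  1-simplices (18): AB, AD, AE, AF, AG, AJ, BD, BE, BF, BG, BJ, DE, DG, DJ, EF, EG, FJ, GJ
  2-simplices (12): ABD, ABG, ADJ, AEF, AEG, AFJ, BDE, BEF, BFJ, BGJ, DEG, DGJ

Hence C_0 ≅ Z^7, C_1 ≅ Z^18, C_2 ≅ Z^12.

∂_1: C_1 → C_0 maps an edge to its endpoints' difference, ∂[p,q] = q − p. For instance
  ∂AB = B − A.
As a 7×18 matrix over Z this has rank 6, with invariant factors (1,1,1,1,1,1).

∂_2: C_2 → C_1 acts by ∂[p,q,r] = [q,r] − [p,r] + [p,q]. For instance
  ∂ABG = BG − AG + AB,
  ∂DGJ = GJ − DJ + DG.
The 18×12 boundary matrix has rank 12 and Smith normal form diag(1,1,1,1,1,1,1,1,1,1,1,2).

From H_k ≅ ker(∂_k) / im(∂_{k+1}) we obtain:

  H_0: rank C_0 − rank ∂_1 = 7 − 6 = 1, and the invariant factors of ∂_1 are all 1, so H_0 = Z.
  H_1: rank ker ∂_1 − rank ∂_2 = (18 − 6) − 12 = 0, and ∂_2 has invariant factor 2 > 1, so H_1 = Z/2.
  H_2: rank ker ∂_2 − rank ∂_3 = (12 − 12) − 0 = 0, and there is no ∂_3, so H_2 = 0.

As a check, the Euler characteristic is 7 − 18 + 12 = 1, which agrees with 1 − 0 + 0 = 1.

H_0 = Z,  H_1 = Z/2,  H_2 = 0.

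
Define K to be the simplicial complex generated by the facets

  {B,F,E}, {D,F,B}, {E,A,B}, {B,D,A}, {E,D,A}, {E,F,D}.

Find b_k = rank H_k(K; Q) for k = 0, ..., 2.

K has 5 vertices, 9 edges, 6 triangles.
rank ∂_0 = 0, rank ∂_1 = 4 ⇒ b_0 = 5 − 0 − 4 = 1; all invariant factors of ∂_1 are 1 so no torsion. So H_0 = Z.
rank ∂_1 = 4, rank ∂_2 = 5 ⇒ b_1 = 9 − 4 − 5 = 0; all invariant factors of ∂_2 are 1 so no torsion. So H_1 = 0.
rank ∂_2 = 5, rank ∂_3 = 0 ⇒ b_2 = 6 − 5 − 0 = 1. So H_2 = Z.

b_0 = 1, b_1 = 0, b_2 = 1.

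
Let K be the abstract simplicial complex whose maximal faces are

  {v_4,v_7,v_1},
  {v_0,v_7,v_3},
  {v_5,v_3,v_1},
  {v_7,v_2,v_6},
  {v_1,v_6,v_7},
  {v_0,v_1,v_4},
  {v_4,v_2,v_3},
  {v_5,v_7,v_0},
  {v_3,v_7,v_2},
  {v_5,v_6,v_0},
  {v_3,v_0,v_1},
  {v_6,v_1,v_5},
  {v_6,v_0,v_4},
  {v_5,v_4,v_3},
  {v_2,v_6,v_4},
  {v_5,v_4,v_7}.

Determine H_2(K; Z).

Order the vertices as v_0 < v_1 < v_2 < v_3 < v_4 < v_5 < v_6 < v_7. Listing each simplex with vertices in this order, K has dimension 2 with simplices:

  0-simplices (8): [v_0], [v_1], [v_2], [v_3], [v_4], [v_5], [v_6], [v_7]
  1-simplices (24): (24 of them)
  2-simplices (16): (16 of them)

giving chain groups C_0 ≅ Z^8, C_1 ≅ Z^24, C_2 ≅ Z^16.

Boundary ∂_1: C_1 → C_0 is given by ∂[p,q] = [q] − [p]. For instance
  ∂[v_1,v_7] = [v_7] − [v_1].
As a 8×24 matrix over Z this has rank 7, with invariant factors (1,1,1,1,1,1,1).

∂_2: C_2 → C_1 maps a triangle to the signed sum of its edges. For instance
  ∂[v_1,v_5,v_6] = [v_5,v_6] − [v_1,v_6] + [v_1,v_5],
  ∂[v_0,v_5,v_6] = [v_5,v_6] − [v_0,v_6] + [v_0,v_5].
The 24×16 boundary matrix has rank 15 and Smith normal form diag(1,1,1,1,1,1,1,1,1,1,1,1,1,1,1).

Now H_k = ker ∂_k / im ∂_{k+1}, so:

  H_2: rank ker ∂_2 − rank ∂_3 = (16 − 15) − 0 = 1, and there is no ∂_3, so H_2 ≅ Z.

H_2 = Z.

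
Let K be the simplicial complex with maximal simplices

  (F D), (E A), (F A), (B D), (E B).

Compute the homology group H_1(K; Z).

Fix the vertex order A < B < D < E < F and write every simplex with vertices in increasing order. Then dim K = 1 and the simplices of K are:

  0-simplices (5): A, B, D, E, F
  1-simplices (5): AE, AF, BD, BE, DF

Hence C_0 ≅ Z^5, C_1 ≅ Z^5.

The boundary map ∂_1: C_1 → C_0 maps an edge to its endpoints' difference, ∂[p,q] = q − p. For instance
  ∂DF = F − D.
The 5×5 boundary matrix has rank 4 and Smith normal form diag(1,1,1,1).

Reading off H_k = ker ∂_k / im ∂_{k+1}:

  H_1: rank ker ∂_1 − rank ∂_2 = (5 − 4) − 0 = 1, and there is no ∂_2, so H_1 = Z.

(K is a triangulation of the circle S^1.)

H_1 = Z.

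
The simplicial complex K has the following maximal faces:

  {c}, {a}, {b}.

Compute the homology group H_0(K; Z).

H_0 ≅ Z^3.

Fix the vertex order a < b < c and write every simplex with vertices in increasing order. Then dim K = 0 and the simplices of K are:

  0-simplices (3): a, b, c

giving chain groups C_0 ≅ Z^3.

From H_k ≅ ker(∂_k) / im(∂_{k+1}) we obtain:

  H_0: rank C_0 − rank ∂_1 = 3 − 0 = 3, and there is no ∂_1, so H_0 = Z^3.

(K is a triangulation of a set of 3 points.)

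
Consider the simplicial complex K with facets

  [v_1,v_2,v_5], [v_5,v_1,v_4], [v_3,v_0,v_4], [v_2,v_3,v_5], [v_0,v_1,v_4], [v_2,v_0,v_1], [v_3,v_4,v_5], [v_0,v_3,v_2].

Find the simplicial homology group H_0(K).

We work with the vertex ordering v_0 < v_1 < v_2 < v_3 < v_4 < v_5. The simplices of K, each written with vertices in increasing order, are:

  0-simplices (6): [v_0], [v_1], [v_2], [v_3], [v_4], [v_5]
  1-simplices (12): [v_0,v_1], [v_0,v_2], [v_0,v_3], [v_0,v_4], [v_1,v_2], [v_1,v_4], [v_1,v_5], [v_2,v_3], [v_2,v_5], [v_3,v_4], [v_3,v_5], [v_4,v_5]
  2-simplices (8): [v_0,v_1,v_2], [v_0,v_1,v_4], [v_0,v_2,v_3], [v_0,v_3,v_4], [v_1,v_2,v_5], [v_1,v_4,v_5], [v_2,v_3,v_5], [v_3,v_4,v_5]

so the chain groups are C_0 ≅ Z^6, C_1 ≅ Z^12, C_2 ≅ Z^8.

The boundary map ∂_1: C_1 → C_0 is given by ∂[p,q] = [q] − [p]. For instance
  ∂[v_0,v_2] = [v_2] − [v_0].
As a 6×12 matrix over Z this has rank 5, with invariant factors (1,1,1,1,1).

Boundary ∂_2: C_2 → C_1 acts by ∂[p,q,r] = [q,r] − [p,r] + [p,q]. For instance
  ∂[v_0,v_3,v_4] = [v_3,v_4] − [v_0,v_4] + [v_0,v_3],
  ∂[v_0,v_1,v_4] = [v_1,v_4] − [v_0,v_4] + [v_0,v_1].
As a 12×8 matrix over Z this has rank 7, with invariant factors (1,1,1,1,1,1,1).

Reading off H_k = ker ∂_k / im ∂_{k+1}:

  H_0: rank C_0 − rank ∂_1 = 6 − 5 = 1, and the invariant factors of ∂_1 are all 1, so H_0 = Z.

H_0 ≅ Z.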